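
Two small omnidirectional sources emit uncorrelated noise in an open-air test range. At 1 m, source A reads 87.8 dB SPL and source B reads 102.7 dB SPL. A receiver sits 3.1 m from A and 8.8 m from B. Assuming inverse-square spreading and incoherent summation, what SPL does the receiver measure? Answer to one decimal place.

84.8 dB SPL

At the listener: L_A = 87.8 − 20·log₁₀(3.1) = 77.97 dB; L_B = 102.7 − 20·log₁₀(8.8) = 83.81 dB.
Combined: 10·log₁₀(10^(77.97/10)+10^(83.81/10)) = 84.8 dB SPL.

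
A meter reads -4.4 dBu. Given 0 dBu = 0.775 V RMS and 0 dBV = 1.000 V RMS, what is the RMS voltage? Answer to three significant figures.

0.467 V

V = 0.775 V × 10^(-4.4/20).
= 0.775 × 0.6026 = 0.467 V.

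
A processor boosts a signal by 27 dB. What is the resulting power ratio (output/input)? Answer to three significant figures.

501

Power ratio = 10^(dB/10).
10^(27/10) = 10^(2.700) = 501.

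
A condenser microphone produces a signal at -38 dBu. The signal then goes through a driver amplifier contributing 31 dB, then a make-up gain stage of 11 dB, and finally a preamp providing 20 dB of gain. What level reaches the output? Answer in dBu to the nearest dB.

Gain stages sum in dB:
-38 + 31 + 11 + 20 = +24 dBu.

+24 dBu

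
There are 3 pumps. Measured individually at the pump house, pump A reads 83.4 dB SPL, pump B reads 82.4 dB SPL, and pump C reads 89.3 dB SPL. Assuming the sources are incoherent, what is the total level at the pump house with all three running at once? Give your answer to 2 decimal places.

Incoherent sources sum as intensities:
L_total = 10·log₁₀(10^(83.4/10) + 10^(82.4/10) + 10^(89.3/10)) = 10·log₁₀(1244000000) = 90.95 dB SPL.

90.95 dB SPL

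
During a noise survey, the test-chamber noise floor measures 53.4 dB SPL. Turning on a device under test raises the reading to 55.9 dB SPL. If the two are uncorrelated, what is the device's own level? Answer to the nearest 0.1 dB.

Background correction is a power subtraction:
L_src = 10·log₁₀(10^(55.9/10) − 10^(53.4/10)) = 10·log₁₀(170300) = 52.3 dB SPL.

52.3 dB SPL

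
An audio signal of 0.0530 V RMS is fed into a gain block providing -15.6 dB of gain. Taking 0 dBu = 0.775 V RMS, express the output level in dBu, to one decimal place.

-38.9 dBu

Input level: 20·log₁₀(0.0530/0.775) = -23.30 dBu.
Output: -23.30 − 15.6 = -38.9 dBu.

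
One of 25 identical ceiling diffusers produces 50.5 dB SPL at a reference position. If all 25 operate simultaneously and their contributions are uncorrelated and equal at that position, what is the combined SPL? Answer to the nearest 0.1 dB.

25 equal incoherent sources raise the level by 10·log₁₀(25) = 13.98 dB.
L_total = 50.5 + 13.98 = 64.5 dB SPL.

64.5 dB SPL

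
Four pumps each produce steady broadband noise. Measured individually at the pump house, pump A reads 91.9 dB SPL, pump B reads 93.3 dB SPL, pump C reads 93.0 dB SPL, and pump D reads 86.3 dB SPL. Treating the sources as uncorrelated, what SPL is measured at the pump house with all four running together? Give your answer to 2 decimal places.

97.86 dB SPL

Add the sources as powers (linear), then convert back to dB:
L_total = 10·log₁₀(10^(91.9/10) + 10^(93.3/10) + 10^(93.0/10) + 10^(86.3/10)) = 10·log₁₀(6109000000) = 97.86 dB SPL.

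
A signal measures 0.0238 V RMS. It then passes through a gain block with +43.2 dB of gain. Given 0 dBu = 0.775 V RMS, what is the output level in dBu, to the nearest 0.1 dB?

+12.9 dBu

Input level: 20·log₁₀(0.0238/0.775) = -30.25 dBu.
Output: -30.25 + 43.2 = +12.9 dBu.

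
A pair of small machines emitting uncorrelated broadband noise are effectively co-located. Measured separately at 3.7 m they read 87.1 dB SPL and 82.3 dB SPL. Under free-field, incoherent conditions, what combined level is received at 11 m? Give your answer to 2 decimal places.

Combined at 3.7 m: 10·log₁₀(10^(87.1/10)+10^(82.3/10)) = 88.342 dB SPL.
Then apply −20·log₁₀(11/3.7) = -9.464 dB → 78.88 dB SPL.

78.88 dB SPL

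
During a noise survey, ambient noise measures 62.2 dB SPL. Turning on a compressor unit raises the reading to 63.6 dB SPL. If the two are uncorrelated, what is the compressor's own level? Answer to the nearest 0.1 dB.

Remove the background by subtracting linear intensities:
L_src = 10·log₁₀(10^(63.6/10) − 10^(62.2/10)) = 10·log₁₀(631300) = 58.0 dB SPL.

58.0 dB SPL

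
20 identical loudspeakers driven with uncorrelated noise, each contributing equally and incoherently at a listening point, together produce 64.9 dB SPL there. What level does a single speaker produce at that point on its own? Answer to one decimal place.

20 equal incoherent sources add 10·log₁₀(20) = 13.01 dB over one source.
L_one = 64.9 − 13.01 = 51.9 dB SPL.

51.9 dB SPL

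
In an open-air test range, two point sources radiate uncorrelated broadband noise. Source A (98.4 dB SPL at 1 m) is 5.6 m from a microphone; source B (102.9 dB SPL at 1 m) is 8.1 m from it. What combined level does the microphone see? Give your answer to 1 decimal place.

87.1 dB SPL

At the listener: L_A = 98.4 − 20·log₁₀(5.6) = 83.44 dB; L_B = 102.9 − 20·log₁₀(8.1) = 84.73 dB.
Combined: 10·log₁₀(10^(83.44/10)+10^(84.73/10)) = 87.1 dB SPL.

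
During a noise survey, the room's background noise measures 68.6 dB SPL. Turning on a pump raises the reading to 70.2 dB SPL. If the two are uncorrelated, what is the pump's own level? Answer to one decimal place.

65.1 dB SPL

Remove the background by subtracting linear intensities:
L_src = 10·log₁₀(10^(70.2/10) − 10^(68.6/10)) = 10·log₁₀(3227000) = 65.1 dB SPL.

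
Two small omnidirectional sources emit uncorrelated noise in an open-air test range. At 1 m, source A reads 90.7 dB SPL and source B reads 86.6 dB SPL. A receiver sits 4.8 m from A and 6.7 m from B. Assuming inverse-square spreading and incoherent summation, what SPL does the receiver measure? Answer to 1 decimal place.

At the listener: L_A = 90.7 − 20·log₁₀(4.8) = 77.08 dB; L_B = 86.6 − 20·log₁₀(6.7) = 70.08 dB.
Combined: 10·log₁₀(10^(77.08/10)+10^(70.08/10)) = 77.9 dB SPL.

77.9 dB SPL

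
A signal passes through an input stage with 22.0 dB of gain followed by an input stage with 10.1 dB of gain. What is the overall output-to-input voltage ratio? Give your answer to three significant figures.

40.3

Net gain = 22.0 + 10.1 = 32.1 dB.
Voltage ratio = 10^(32.1/20) = 40.3.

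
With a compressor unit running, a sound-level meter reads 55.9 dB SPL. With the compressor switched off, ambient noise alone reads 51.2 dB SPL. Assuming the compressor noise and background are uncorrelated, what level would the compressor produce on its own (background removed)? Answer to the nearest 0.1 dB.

Background correction is a power subtraction:
L_src = 10·log₁₀(10^(55.9/10) − 10^(51.2/10)) = 10·log₁₀(257200) = 54.1 dB SPL.

54.1 dB SPL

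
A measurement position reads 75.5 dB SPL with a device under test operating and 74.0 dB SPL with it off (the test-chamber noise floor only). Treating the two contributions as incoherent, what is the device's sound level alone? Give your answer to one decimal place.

Remove the background by subtracting linear intensities:
L_src = 10·log₁₀(10^(75.5/10) − 10^(74.0/10)) = 10·log₁₀(10360000) = 70.2 dB SPL.

70.2 dB SPL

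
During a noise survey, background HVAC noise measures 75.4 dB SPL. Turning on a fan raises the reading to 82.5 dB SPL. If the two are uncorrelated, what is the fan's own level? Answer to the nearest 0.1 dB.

Remove the background by subtracting linear intensities:
L_src = 10·log₁₀(10^(82.5/10) − 10^(75.4/10)) = 10·log₁₀(143200000) = 81.6 dB SPL.

81.6 dB SPL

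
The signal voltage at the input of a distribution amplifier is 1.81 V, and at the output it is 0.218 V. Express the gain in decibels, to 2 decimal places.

-18.38 dB

For a voltage ratio, dB = 20·log₁₀(V₂/V₁).
20·log₁₀(0.218/1.81) = 20·log₁₀(0.1204) = -18.38 dB.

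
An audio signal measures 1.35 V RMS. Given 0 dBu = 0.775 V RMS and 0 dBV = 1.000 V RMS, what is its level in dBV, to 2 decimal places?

+2.61 dBV

dBV = 20·log₁₀(V / 1.000 V).
20·log₁₀(1.35/1.000) = +2.61 dBV.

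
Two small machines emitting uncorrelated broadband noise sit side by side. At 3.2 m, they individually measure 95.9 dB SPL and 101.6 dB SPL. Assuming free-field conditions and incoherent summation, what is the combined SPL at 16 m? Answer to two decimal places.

Combined at 3.2 m: 10·log₁₀(10^(95.9/10)+10^(101.6/10)) = 102.635 dB SPL.
Then apply −20·log₁₀(16/3.2) = -13.979 dB → 88.66 dB SPL.

88.66 dB SPL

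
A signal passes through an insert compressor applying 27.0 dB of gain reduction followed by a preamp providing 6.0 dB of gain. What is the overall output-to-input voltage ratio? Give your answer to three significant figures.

0.0891

Net gain = (−27.0) + 6.0 = -21.0 dB.
Voltage ratio = 10^(-21.0/20) = 0.0891.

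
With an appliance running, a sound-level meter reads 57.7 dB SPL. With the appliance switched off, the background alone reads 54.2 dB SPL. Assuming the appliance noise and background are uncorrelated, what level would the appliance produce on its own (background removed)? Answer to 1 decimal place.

Subtract intensities: L_src = 10·log₁₀(10^(L_total/10) − 10^(L_bg/10)).
L_src = 10·log₁₀(10^(57.7/10) − 10^(54.2/10)) = 10·log₁₀(325800) = 55.1 dB SPL.

55.1 dB SPL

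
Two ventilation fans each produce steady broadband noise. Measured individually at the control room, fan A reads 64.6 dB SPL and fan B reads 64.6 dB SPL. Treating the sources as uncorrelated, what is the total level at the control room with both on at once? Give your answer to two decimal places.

Add the sources as powers (linear), then convert back to dB:
L_total = 10·log₁₀(10^(64.6/10) + 10^(64.6/10)) = 10·log₁₀(5768000) = 67.61 dB SPL.

67.61 dB SPL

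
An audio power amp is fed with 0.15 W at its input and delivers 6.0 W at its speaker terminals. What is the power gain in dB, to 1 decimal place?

Power is a power quantity, so gain = 10·log₁₀(P_out/P_in).
10·log₁₀(6.0/0.15) = 10·log₁₀(40.00) = 16.0 dB.

16.0 dB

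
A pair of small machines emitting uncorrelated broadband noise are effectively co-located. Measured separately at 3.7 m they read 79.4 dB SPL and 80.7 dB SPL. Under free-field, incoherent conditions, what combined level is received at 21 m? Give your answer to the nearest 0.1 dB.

68.0 dB SPL

Combined at 3.7 m: 10·log₁₀(10^(79.4/10)+10^(80.7/10)) = 83.11 dB SPL.
Then apply −20·log₁₀(21/3.7) = -15.08 dB → 68.0 dB SPL.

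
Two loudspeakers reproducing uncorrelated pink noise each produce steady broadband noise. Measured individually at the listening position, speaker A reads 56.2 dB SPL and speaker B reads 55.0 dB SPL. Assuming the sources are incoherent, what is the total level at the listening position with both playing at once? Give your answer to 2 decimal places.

Uncorrelated sources add in intensity (power), not in dB.
L_total = 10·log₁₀(10^(56.2/10) + 10^(55.0/10)) = 10·log₁₀(733100) = 58.65 dB SPL.

58.65 dB SPL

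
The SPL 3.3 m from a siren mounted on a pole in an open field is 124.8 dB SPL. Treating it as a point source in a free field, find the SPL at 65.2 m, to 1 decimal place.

Inverse-square spreading gives ΔL = −20·log₁₀(d₂/d₁).
ΔL = −20·log₁₀(65.2/3.3) = -25.91 dB, so L₂ = 124.8 + (-25.91) = 98.9 dB SPL.

98.9 dB SPL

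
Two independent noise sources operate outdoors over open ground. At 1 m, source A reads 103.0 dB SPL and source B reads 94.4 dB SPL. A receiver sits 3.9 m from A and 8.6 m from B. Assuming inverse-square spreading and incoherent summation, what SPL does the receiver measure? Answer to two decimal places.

At the listener: L_A = 103.0 − 20·log₁₀(3.9) = 91.179 dB; L_B = 94.4 − 20·log₁₀(8.6) = 75.710 dB.
Combined: 10·log₁₀(10^(91.179/10)+10^(75.710/10)) = 91.30 dB SPL.

91.30 dB SPL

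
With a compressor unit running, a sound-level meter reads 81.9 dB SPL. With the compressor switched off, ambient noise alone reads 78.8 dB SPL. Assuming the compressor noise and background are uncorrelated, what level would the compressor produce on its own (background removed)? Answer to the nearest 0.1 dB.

79.0 dB SPL

Background correction is a power subtraction:
L_src = 10·log₁₀(10^(81.9/10) − 10^(78.8/10)) = 10·log₁₀(79020000) = 79.0 dB SPL.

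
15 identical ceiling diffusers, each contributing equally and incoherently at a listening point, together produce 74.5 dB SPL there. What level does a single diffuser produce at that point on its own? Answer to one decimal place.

15 equal incoherent sources add 10·log₁₀(15) = 11.76 dB over one source.
L_one = 74.5 − 11.76 = 62.7 dB SPL.

62.7 dB SPL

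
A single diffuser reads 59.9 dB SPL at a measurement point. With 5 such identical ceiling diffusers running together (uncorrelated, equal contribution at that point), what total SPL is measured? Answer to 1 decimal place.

5 equal incoherent sources raise the level by 10·log₁₀(5) = 6.99 dB.
L_total = 59.9 + 6.99 = 66.9 dB SPL.

66.9 dB SPL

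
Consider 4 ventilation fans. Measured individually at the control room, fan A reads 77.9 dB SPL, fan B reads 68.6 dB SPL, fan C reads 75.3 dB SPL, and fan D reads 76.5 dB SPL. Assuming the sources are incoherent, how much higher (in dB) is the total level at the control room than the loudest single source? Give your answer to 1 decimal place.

3.8 dB

Add the sources as powers (linear), then convert back to dB:
L_total = 10·log₁₀(10^(77.9/10) + 10^(68.6/10) + 10^(75.3/10) + 10^(76.5/10)) = 81.69 dB SPL.
Excess over the loudest (77.9 dB): 81.69 − 77.9 = 3.8 dB.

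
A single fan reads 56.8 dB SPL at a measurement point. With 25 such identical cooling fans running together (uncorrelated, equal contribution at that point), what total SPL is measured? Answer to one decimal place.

25 equal incoherent sources raise the level by 10·log₁₀(25) = 13.98 dB.
L_total = 56.8 + 13.98 = 70.8 dB SPL.

70.8 dB SPL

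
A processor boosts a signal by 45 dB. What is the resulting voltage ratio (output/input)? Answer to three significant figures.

178

Voltage ratio = 10^(dB/20).
10^(45/20) = 10^(2.250) = 178.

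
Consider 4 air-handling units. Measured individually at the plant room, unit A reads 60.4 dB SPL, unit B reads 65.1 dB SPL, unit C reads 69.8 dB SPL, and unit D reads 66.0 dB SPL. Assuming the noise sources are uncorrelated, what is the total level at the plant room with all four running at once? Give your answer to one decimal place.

72.5 dB SPL

Uncorrelated sources add in intensity (power), not in dB.
L_total = 10·log₁₀(10^(60.4/10) + 10^(65.1/10) + 10^(69.8/10) + 10^(66.0/10)) = 10·log₁₀(17860000) = 72.5 dB SPL.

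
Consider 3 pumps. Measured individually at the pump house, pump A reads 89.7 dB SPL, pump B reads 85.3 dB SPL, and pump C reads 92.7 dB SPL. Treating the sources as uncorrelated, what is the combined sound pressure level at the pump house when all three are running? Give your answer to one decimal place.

Add the sources as powers (linear), then convert back to dB:
L_total = 10·log₁₀(10^(89.7/10) + 10^(85.3/10) + 10^(92.7/10)) = 10·log₁₀(3134000000) = 95.0 dB SPL.

95.0 dB SPL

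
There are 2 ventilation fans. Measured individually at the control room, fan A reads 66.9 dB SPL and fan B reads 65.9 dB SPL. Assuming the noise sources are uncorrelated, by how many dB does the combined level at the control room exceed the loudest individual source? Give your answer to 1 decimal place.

2.5 dB

Incoherent sources sum as intensities:
L_total = 10·log₁₀(10^(66.9/10) + 10^(65.9/10)) = 69.44 dB SPL.
Excess over the loudest (66.9 dB): 69.44 − 66.9 = 2.5 dB.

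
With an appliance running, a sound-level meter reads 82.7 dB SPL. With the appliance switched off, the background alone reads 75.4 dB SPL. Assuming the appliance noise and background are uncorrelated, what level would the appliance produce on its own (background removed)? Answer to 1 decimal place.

81.8 dB SPL

Remove the background by subtracting linear intensities:
L_src = 10·log₁₀(10^(82.7/10) − 10^(75.4/10)) = 10·log₁₀(151500000) = 81.8 dB SPL.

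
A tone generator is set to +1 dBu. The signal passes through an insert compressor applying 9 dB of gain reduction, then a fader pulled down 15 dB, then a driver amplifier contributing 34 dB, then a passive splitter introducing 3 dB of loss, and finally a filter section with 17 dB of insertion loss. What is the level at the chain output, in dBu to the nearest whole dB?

-9 dBu

Cascaded gains and losses add directly in dB.
+1 − 9 − 15 + 34 − 3 − 17 = -9 dBu.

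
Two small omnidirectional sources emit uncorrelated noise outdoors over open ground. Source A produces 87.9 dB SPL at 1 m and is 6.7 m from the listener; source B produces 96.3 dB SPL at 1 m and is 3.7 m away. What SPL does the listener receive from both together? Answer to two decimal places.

85.12 dB SPL

At the listener: L_A = 87.9 − 20·log₁₀(6.7) = 71.379 dB; L_B = 96.3 − 20·log₁₀(3.7) = 84.936 dB.
Combined: 10·log₁₀(10^(71.379/10)+10^(84.936/10)) = 85.12 dB SPL.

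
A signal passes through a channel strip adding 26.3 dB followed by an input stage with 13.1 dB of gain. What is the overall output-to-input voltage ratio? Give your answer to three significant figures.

93.3

Net gain = 26.3 + 13.1 = 39.4 dB.
Voltage ratio = 10^(39.4/20) = 93.3.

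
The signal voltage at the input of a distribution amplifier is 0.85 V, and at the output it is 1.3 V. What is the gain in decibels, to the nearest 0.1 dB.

For a voltage ratio, dB = 20·log₁₀(V₂/V₁).
20·log₁₀(1.3/0.85) = 20·log₁₀(1.529) = 3.7 dB.

3.7 dB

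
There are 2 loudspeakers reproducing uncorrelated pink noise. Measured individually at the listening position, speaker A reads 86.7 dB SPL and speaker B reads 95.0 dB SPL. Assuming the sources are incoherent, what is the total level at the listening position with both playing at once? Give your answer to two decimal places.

95.60 dB SPL

Add the sources as powers (linear), then convert back to dB:
L_total = 10·log₁₀(10^(86.7/10) + 10^(95.0/10)) = 10·log₁₀(3630000000) = 95.60 dB SPL.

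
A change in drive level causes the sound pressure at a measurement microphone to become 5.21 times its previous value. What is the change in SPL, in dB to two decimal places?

SPL change from a pressure ratio uses the 20·log₁₀ form:
20·log₁₀(5.21) = 14.34 dB.

14.34 dB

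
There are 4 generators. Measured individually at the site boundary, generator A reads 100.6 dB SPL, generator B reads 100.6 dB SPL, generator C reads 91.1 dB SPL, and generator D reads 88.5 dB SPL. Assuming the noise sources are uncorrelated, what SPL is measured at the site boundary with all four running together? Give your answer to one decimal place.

Uncorrelated sources add in intensity (power), not in dB.
L_total = 10·log₁₀(10^(100.6/10) + 10^(100.6/10) + 10^(91.1/10) + 10^(88.5/10)) = 10·log₁₀(24959000000) = 104.0 dB SPL.

104.0 dB SPL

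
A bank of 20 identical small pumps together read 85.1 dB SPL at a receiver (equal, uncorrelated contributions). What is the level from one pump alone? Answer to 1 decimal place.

20 equal incoherent sources add 10·log₁₀(20) = 13.01 dB over one source.
L_one = 85.1 − 13.01 = 72.1 dB SPL.

72.1 dB SPL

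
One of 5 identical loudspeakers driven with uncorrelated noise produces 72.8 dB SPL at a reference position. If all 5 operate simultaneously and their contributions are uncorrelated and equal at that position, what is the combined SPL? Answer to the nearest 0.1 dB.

79.8 dB SPL

5 equal incoherent sources raise the level by 10·log₁₀(5) = 6.99 dB.
L_total = 72.8 + 6.99 = 79.8 dB SPL.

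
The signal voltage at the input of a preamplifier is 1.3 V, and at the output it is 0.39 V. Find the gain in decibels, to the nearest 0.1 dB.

-10.5 dB

For a voltage ratio, dB = 20·log₁₀(V₂/V₁).
20·log₁₀(0.39/1.3) = 20·log₁₀(0.3000) = -10.5 dB.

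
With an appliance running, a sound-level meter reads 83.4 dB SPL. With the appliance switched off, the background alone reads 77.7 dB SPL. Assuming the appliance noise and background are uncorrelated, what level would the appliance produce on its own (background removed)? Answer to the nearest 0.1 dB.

82.0 dB SPL

Background correction is a power subtraction:
L_src = 10·log₁₀(10^(83.4/10) − 10^(77.7/10)) = 10·log₁₀(159900000) = 82.0 dB SPL.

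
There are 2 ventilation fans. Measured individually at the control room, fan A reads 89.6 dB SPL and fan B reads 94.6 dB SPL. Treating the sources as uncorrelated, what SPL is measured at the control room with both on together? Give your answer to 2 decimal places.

95.79 dB SPL

Add the sources as powers (linear), then convert back to dB:
L_total = 10·log₁₀(10^(89.6/10) + 10^(94.6/10)) = 10·log₁₀(3796000000) = 95.79 dB SPL.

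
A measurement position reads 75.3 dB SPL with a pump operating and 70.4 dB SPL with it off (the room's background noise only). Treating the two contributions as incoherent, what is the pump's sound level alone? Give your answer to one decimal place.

Subtract intensities: L_src = 10·log₁₀(10^(L_total/10) − 10^(L_bg/10)).
L_src = 10·log₁₀(10^(75.3/10) − 10^(70.4/10)) = 10·log₁₀(22920000) = 73.6 dB SPL.

73.6 dB SPL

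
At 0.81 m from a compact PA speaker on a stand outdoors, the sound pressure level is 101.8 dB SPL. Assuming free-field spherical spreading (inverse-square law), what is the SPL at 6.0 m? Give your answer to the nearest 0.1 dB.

84.4 dB SPL

For a point source in a free field, ΔL = −20·log₁₀(d₂/d₁).
ΔL = −20·log₁₀(6.0/0.81) = -17.39 dB, so L₂ = 101.8 + (-17.39) = 84.4 dB SPL.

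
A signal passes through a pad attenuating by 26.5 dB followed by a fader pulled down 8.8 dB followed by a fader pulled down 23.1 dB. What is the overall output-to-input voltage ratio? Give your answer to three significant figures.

Net gain = (−26.5) + (−8.8) + (−23.1) = -58.4 dB.
Voltage ratio = 10^(-58.4/20) = 0.00120.

0.00120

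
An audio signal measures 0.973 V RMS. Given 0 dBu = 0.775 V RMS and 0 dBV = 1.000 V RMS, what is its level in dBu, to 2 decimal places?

+1.98 dBu

dBu = 20·log₁₀(V / 0.775 V).
20·log₁₀(0.973/0.775) = +1.98 dBu.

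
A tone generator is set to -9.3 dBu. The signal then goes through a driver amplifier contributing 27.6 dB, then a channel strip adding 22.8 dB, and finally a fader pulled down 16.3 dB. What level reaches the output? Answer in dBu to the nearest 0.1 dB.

+24.8 dBu

Cascaded gains and losses add directly in dB.
-9.3 + 27.6 + 22.8 − 16.3 = +24.8 dBu.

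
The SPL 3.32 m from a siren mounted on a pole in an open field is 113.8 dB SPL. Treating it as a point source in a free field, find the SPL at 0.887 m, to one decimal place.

Inverse-square spreading gives ΔL = −20·log₁₀(d₂/d₁).
ΔL = −20·log₁₀(0.887/3.32) = 11.46 dB, so L₂ = 113.8 + (11.46) = 125.3 dB SPL.

125.3 dB SPL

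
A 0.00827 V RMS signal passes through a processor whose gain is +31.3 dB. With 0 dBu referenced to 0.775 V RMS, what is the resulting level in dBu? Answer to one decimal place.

-8.1 dBu

Input level: 20·log₁₀(0.00827/0.775) = -39.44 dBu.
Output: -39.44 + 31.3 = -8.1 dBu.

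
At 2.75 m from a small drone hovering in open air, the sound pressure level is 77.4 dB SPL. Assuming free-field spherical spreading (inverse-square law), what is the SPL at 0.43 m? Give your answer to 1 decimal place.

93.5 dB SPL

For a point source in a free field, ΔL = −20·log₁₀(d₂/d₁).
ΔL = −20·log₁₀(0.43/2.75) = 16.12 dB, so L₂ = 77.4 + (16.12) = 93.5 dB SPL.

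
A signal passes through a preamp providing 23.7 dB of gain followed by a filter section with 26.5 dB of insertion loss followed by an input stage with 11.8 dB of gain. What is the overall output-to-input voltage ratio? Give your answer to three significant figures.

2.82

Net gain = 23.7 + (−26.5) + 11.8 = 9.0 dB.
Voltage ratio = 10^(9.0/20) = 2.82.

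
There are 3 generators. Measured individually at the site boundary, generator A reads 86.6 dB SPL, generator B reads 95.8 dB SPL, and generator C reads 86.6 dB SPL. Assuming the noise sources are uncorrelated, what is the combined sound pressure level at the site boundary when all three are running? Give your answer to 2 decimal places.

Add the sources as powers (linear), then convert back to dB:
L_total = 10·log₁₀(10^(86.6/10) + 10^(95.8/10) + 10^(86.6/10)) = 10·log₁₀(4716000000) = 96.74 dB SPL.

96.74 dB SPL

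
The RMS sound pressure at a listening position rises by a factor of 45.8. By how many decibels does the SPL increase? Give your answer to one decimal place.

Sound pressure is an amplitude quantity: ΔL = 20·log₁₀(p₂/p₁).
20·log₁₀(45.8) = 33.2 dB.

33.2 dB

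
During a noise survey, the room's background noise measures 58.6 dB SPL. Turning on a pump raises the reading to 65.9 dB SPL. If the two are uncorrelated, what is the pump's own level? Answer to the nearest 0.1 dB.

65.0 dB SPL

Remove the background by subtracting linear intensities:
L_src = 10·log₁₀(10^(65.9/10) − 10^(58.6/10)) = 10·log₁₀(3166000) = 65.0 dB SPL.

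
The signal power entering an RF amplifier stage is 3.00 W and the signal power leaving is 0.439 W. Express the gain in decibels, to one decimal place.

Power is a power quantity, so gain = 10·log₁₀(P_out/P_in).
10·log₁₀(0.439/3.00) = 10·log₁₀(0.1463) = -8.3 dB.

-8.3 dB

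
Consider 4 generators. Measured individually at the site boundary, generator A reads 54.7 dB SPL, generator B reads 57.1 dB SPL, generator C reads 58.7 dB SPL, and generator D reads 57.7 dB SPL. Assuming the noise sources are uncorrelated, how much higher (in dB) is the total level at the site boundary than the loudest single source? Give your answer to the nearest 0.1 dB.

4.6 dB

Add the sources as powers (linear), then convert back to dB:
L_total = 10·log₁₀(10^(54.7/10) + 10^(57.1/10) + 10^(58.7/10) + 10^(57.7/10)) = 63.30 dB SPL.
Excess over the loudest (58.7 dB): 63.30 − 58.7 = 4.6 dB.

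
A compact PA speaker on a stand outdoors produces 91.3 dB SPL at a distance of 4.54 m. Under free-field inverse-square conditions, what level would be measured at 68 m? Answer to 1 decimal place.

Inverse-square spreading gives ΔL = −20·log₁₀(d₂/d₁).
ΔL = −20·log₁₀(68/4.54) = -23.51 dB, so L₂ = 91.3 + (-23.51) = 67.8 dB SPL.

67.8 dB SPL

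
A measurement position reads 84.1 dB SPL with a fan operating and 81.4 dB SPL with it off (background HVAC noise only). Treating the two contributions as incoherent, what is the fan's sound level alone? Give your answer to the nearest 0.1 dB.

80.8 dB SPL

Subtract intensities: L_src = 10·log₁₀(10^(L_total/10) − 10^(L_bg/10)).
L_src = 10·log₁₀(10^(84.1/10) − 10^(81.4/10)) = 10·log₁₀(119000000) = 80.8 dB SPL.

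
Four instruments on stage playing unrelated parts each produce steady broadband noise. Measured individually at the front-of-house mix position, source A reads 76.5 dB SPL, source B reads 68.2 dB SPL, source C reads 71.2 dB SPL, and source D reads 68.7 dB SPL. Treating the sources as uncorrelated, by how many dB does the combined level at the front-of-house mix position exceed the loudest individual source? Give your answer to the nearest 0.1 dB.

2.1 dB

Incoherent sources sum as intensities:
L_total = 10·log₁₀(10^(76.5/10) + 10^(68.2/10) + 10^(71.2/10) + 10^(68.7/10)) = 78.57 dB SPL.
Excess over the loudest (76.5 dB): 78.57 − 76.5 = 2.1 dB.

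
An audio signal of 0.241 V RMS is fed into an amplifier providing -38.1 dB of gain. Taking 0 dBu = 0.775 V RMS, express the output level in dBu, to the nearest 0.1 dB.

Input level: 20·log₁₀(0.241/0.775) = -10.15 dBu.
Output: -10.15 − 38.1 = -48.2 dBu.

-48.2 dBu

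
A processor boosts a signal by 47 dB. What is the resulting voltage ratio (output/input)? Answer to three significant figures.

224

Voltage ratio = 10^(dB/20).
10^(47/20) = 10^(2.350) = 224.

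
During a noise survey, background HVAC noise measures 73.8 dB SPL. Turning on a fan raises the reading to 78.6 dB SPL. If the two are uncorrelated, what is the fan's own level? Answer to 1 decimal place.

Background correction is a power subtraction:
L_src = 10·log₁₀(10^(78.6/10) − 10^(73.8/10)) = 10·log₁₀(48460000) = 76.9 dB SPL.

76.9 dB SPL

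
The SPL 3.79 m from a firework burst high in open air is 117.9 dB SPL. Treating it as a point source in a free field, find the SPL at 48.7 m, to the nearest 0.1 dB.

Inverse-square spreading gives ΔL = −20·log₁₀(d₂/d₁).
ΔL = −20·log₁₀(48.7/3.79) = -22.18 dB, so L₂ = 117.9 + (-22.18) = 95.7 dB SPL.

95.7 dB SPL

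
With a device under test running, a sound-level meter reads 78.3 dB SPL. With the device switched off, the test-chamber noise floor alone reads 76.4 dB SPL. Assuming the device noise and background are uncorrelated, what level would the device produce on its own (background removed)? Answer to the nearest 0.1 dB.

73.8 dB SPL

Background correction is a power subtraction:
L_src = 10·log₁₀(10^(78.3/10) − 10^(76.4/10)) = 10·log₁₀(23960000) = 73.8 dB SPL.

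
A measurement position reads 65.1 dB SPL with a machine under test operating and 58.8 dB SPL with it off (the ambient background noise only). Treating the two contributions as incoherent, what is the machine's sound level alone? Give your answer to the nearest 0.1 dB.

Remove the background by subtracting linear intensities:
L_src = 10·log₁₀(10^(65.1/10) − 10^(58.8/10)) = 10·log₁₀(2477000) = 63.9 dB SPL.

63.9 dB SPL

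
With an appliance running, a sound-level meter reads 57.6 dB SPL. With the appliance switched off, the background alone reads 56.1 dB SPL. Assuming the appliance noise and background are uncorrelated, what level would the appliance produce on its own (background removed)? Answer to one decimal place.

Subtract intensities: L_src = 10·log₁₀(10^(L_total/10) − 10^(L_bg/10)).
L_src = 10·log₁₀(10^(57.6/10) − 10^(56.1/10)) = 10·log₁₀(168100) = 52.3 dB SPL.

52.3 dB SPL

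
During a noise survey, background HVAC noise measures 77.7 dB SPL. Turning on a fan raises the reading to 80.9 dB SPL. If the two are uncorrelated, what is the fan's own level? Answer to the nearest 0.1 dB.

Remove the background by subtracting linear intensities:
L_src = 10·log₁₀(10^(80.9/10) − 10^(77.7/10)) = 10·log₁₀(64140000) = 78.1 dB SPL.

78.1 dB SPL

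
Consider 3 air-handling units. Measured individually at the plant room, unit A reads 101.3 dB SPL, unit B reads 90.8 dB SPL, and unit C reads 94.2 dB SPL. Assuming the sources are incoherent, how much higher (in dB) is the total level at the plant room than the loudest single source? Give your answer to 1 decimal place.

1.1 dB

Incoherent sources sum as intensities:
L_total = 10·log₁₀(10^(101.3/10) + 10^(90.8/10) + 10^(94.2/10)) = 102.39 dB SPL.
Excess over the loudest (101.3 dB): 102.39 − 101.3 = 1.1 dB.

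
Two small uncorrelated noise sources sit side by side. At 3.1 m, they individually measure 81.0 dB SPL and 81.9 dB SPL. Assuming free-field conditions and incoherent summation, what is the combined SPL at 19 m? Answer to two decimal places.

68.74 dB SPL

Combined at 3.1 m: 10·log₁₀(10^(81.0/10)+10^(81.9/10)) = 84.484 dB SPL.
Then apply −20·log₁₀(19/3.1) = -15.748 dB → 68.74 dB SPL.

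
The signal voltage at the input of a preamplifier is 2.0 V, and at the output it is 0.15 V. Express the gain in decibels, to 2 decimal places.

-22.50 dB

Voltage is an amplitude quantity, so gain = 20·log₁₀(V_out/V_in).
20·log₁₀(0.15/2.0) = 20·log₁₀(0.07500) = -22.50 dB.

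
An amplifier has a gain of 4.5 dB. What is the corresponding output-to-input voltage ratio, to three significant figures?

Voltage ratio = 10^(dB/20).
10^(4.5/20) = 10^(0.2250) = 1.68.

1.68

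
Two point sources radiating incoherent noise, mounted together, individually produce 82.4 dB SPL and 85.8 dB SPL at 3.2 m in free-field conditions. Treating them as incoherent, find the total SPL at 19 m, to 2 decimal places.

71.96 dB SPL

Combined at 3.2 m: 10·log₁₀(10^(82.4/10)+10^(85.8/10)) = 87.435 dB SPL.
Then apply −20·log₁₀(19/3.2) = -15.472 dB → 71.96 dB SPL.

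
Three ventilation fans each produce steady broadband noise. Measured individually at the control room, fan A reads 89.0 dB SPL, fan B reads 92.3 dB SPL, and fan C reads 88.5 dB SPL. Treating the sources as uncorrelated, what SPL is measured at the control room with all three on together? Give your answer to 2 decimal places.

95.05 dB SPL

Add the sources as powers (linear), then convert back to dB:
L_total = 10·log₁₀(10^(89.0/10) + 10^(92.3/10) + 10^(88.5/10)) = 10·log₁₀(3201000000) = 95.05 dB SPL.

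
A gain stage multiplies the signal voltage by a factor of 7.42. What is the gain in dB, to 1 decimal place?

17.4 dB

Voltage is an amplitude quantity, so gain = 20·log₁₀(V_out/V_in).
20·log₁₀(7.42) = 17.4 dB.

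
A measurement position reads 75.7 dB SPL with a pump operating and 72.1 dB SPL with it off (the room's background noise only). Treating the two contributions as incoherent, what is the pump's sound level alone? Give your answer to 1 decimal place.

73.2 dB SPL

Remove the background by subtracting linear intensities:
L_src = 10·log₁₀(10^(75.7/10) − 10^(72.1/10)) = 10·log₁₀(20940000) = 73.2 dB SPL.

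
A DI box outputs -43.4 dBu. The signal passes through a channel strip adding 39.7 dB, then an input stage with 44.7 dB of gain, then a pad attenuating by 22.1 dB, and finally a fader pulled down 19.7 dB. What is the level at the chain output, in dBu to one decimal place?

-0.8 dBu

Gain stages sum in dB:
-43.4 + 39.7 + 44.7 − 22.1 − 19.7 = -0.8 dBu.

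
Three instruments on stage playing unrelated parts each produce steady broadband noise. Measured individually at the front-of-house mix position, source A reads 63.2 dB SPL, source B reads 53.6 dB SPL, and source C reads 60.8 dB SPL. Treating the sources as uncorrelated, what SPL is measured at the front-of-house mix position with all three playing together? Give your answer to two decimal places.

65.47 dB SPL

Add the sources as powers (linear), then convert back to dB:
L_total = 10·log₁₀(10^(63.2/10) + 10^(53.6/10) + 10^(60.8/10)) = 10·log₁₀(3521000) = 65.47 dB SPL.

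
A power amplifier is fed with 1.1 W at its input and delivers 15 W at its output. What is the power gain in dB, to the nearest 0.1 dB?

11.3 dB

For a power ratio, dB = 10·log₁₀(P₂/P₁).
10·log₁₀(15/1.1) = 10·log₁₀(13.64) = 11.3 dB.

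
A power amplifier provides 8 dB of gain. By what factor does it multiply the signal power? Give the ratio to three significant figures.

6.31

Power ratio = 10^(dB/10).
10^(8/10) = 10^(0.8000) = 6.31.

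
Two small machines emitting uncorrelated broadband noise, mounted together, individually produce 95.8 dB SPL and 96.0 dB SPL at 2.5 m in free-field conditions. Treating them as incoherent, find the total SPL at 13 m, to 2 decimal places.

Combined at 2.5 m: 10·log₁₀(10^(95.8/10)+10^(96.0/10)) = 98.911 dB SPL.
Then apply −20·log₁₀(13/2.5) = -14.320 dB → 84.59 dB SPL.

84.59 dB SPL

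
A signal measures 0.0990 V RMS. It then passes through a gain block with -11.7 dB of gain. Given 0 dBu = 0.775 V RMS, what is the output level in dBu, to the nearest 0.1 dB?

Input level: 20·log₁₀(0.0990/0.775) = -17.87 dBu.
Output: -17.87 − 11.7 = -29.6 dBu.

-29.6 dBu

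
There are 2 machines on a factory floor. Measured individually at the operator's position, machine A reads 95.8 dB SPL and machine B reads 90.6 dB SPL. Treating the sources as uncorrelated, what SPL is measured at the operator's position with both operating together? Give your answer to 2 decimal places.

96.95 dB SPL

Incoherent sources sum as intensities:
L_total = 10·log₁₀(10^(95.8/10) + 10^(90.6/10)) = 10·log₁₀(4950000000) = 96.95 dB SPL.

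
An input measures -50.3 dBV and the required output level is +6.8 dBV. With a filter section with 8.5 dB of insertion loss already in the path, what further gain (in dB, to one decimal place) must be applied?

65.6 dB

The required make-up gain is the shortfall in the dB sum.
G = +6.8 − (-50.3) + 8.5 = 65.6 dB.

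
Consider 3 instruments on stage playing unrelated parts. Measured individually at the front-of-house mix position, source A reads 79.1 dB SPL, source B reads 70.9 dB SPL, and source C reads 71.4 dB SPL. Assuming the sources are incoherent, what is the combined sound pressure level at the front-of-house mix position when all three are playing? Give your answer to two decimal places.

80.31 dB SPL

Incoherent sources sum as intensities:
L_total = 10·log₁₀(10^(79.1/10) + 10^(70.9/10) + 10^(71.4/10)) = 10·log₁₀(107400000) = 80.31 dB SPL.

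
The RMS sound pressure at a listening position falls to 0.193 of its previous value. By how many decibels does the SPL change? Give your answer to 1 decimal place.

-14.3 dB

SPL change from a pressure ratio uses the 20·log₁₀ form:
20·log₁₀(0.193) = -14.3 dB.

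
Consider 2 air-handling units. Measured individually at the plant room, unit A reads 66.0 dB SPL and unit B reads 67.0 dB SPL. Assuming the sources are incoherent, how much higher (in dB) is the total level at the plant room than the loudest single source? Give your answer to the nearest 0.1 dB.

2.5 dB

Incoherent sources sum as intensities:
L_total = 10·log₁₀(10^(66.0/10) + 10^(67.0/10)) = 69.54 dB SPL.
Excess over the loudest (67.0 dB): 69.54 − 67.0 = 2.5 dB.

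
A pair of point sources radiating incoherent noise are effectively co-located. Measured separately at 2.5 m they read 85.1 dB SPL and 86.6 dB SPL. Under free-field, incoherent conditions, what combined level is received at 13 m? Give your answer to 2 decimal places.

Combined at 2.5 m: 10·log₁₀(10^(85.1/10)+10^(86.6/10)) = 88.925 dB SPL.
Then apply −20·log₁₀(13/2.5) = -14.320 dB → 74.60 dB SPL.

74.60 dB SPL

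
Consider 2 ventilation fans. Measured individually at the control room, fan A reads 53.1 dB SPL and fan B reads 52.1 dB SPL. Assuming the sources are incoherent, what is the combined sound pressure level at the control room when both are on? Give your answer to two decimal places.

55.64 dB SPL

Uncorrelated sources add in intensity (power), not in dB.
L_total = 10·log₁₀(10^(53.1/10) + 10^(52.1/10)) = 10·log₁₀(366400) = 55.64 dB SPL.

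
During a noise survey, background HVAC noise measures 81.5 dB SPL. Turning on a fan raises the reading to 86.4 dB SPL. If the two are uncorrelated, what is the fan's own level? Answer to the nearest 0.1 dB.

Remove the background by subtracting linear intensities:
L_src = 10·log₁₀(10^(86.4/10) − 10^(81.5/10)) = 10·log₁₀(295300000) = 84.7 dB SPL.

84.7 dB SPL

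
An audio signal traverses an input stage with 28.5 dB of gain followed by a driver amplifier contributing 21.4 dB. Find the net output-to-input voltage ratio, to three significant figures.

Net gain = 28.5 + 21.4 = 49.9 dB.
Voltage ratio = 10^(49.9/20) = 313.

313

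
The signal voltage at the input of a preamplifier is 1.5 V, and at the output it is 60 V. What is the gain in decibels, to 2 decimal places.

32.04 dB

Voltage ratio → dB uses the 20·log₁₀ form:
20·log₁₀(60/1.5) = 20·log₁₀(40.00) = 32.04 dB.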